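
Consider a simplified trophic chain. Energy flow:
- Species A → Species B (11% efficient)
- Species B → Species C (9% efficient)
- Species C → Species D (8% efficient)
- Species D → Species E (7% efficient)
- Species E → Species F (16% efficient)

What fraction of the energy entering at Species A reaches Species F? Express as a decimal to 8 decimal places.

Product of link efficiencies: 0.11 × 0.09 × 0.08 × 0.07 × 0.16 = 0.0000088704

0.00000887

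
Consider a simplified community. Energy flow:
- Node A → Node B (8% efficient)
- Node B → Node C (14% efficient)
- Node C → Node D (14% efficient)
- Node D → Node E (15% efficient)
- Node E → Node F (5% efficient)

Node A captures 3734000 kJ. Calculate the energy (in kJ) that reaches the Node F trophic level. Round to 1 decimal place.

Node B: 3734000 × 0.08 = 298720 kJ
Node C: 298720 × 0.14 = 41820.8 kJ
Node D: 41820.8 × 0.14 = 5854.912 kJ
Node E: 5854.912 × 0.15 = 878.2368 kJ
Node F: 878.2368 × 0.05 = 43.91184 kJ

43.9 kJ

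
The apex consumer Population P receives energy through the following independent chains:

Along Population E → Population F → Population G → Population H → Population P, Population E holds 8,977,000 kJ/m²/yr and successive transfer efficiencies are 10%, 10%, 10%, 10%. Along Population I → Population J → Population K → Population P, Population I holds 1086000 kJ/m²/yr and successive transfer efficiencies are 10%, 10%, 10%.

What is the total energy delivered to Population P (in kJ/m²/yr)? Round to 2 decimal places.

1983.70 kJ/m²/yr

Via Population E: 8977000 × 0.1 × 0.1 × 0.1 × 0.1 = 897.7 kJ/m²/yr
Via Population I: 1086000 × 0.1 × 0.1 × 0.1 = 1086 kJ/m²/yr
Total at Population P: 897.7 + 1086 = 1983.7 kJ/m²/yr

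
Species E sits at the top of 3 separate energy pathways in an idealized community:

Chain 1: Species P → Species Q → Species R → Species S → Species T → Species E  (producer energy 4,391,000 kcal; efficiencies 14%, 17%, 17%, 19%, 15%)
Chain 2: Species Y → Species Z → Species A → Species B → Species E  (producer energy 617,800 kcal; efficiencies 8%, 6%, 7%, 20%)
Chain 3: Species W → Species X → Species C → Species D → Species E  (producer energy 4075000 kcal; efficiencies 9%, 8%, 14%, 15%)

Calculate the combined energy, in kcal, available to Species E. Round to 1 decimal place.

1164.0 kcal

Chain 1: 4391000 × 0.14 × 0.17 × 0.17 × 0.19 × 0.15 = 506.330601 kcal
Chain 2: 617800 × 0.08 × 0.06 × 0.07 × 0.2 = 41.51616 kcal
Chain 3: 4075000 × 0.09 × 0.08 × 0.14 × 0.15 = 616.14 kcal
Total at Species E: 506.330601 + 41.51616 + 616.14 = 1163.986761 kcal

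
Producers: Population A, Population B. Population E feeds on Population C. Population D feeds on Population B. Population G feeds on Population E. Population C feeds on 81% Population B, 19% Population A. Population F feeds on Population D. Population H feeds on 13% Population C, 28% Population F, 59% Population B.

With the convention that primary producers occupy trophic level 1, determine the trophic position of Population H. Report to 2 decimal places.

Population C: 1 + (0.81×1 + 0.19×1) = 2
Population D: 1 + 1 = 2
Population E: 1 + 2 = 3
Population F: 1 + 2 = 3
Population G: 1 + 3 = 4
Population H: 1 + (0.13×2 + 0.28×3 + 0.59×1) = 2.69

2.69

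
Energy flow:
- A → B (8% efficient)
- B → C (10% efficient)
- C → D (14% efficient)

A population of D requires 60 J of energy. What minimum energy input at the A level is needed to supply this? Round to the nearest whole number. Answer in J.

53571 J

Cumulative transfer efficiency: 0.08 × 0.1 × 0.14 = 0.00112
A energy = 60 / 0.00112 = 53571 J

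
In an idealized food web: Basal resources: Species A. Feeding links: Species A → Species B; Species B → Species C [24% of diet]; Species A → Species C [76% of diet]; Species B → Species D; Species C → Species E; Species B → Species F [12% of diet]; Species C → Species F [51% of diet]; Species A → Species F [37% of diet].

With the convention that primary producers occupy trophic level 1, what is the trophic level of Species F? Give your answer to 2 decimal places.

2.75

Species B: 1 + 1 = 2
Species C: 1 + (0.24×2 + 0.76×1) = 2.24
Species D: 1 + 2 = 3
Species E: 1 + 2.24 = 3.24
Species F: 1 + (0.12×2 + 0.51×2.24 + 0.37×1) = 2.7524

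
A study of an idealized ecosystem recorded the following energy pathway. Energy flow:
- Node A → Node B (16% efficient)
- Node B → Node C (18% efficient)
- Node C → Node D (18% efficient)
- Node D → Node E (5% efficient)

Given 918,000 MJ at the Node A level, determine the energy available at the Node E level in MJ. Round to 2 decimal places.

237.95 MJ

Node B: 918000 × 0.16 = 146880 MJ
Node C: 146880 × 0.18 = 26438.4 MJ
Node D: 26438.4 × 0.18 = 4758.912 MJ
Node E: 4758.912 × 0.05 = 237.9456 MJ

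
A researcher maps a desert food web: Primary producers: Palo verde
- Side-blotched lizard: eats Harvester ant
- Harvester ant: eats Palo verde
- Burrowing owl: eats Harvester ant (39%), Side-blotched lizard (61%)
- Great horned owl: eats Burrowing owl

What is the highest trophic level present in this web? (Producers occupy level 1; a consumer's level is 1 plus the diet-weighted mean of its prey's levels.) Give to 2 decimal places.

Harvester ant: 1 + 1 = 2
Side-blotched lizard: 1 + 2 = 3
Burrowing owl: 1 + (0.39×2 + 0.61×3) = 3.61
Great horned owl: 1 + 3.61 = 4.61

4.61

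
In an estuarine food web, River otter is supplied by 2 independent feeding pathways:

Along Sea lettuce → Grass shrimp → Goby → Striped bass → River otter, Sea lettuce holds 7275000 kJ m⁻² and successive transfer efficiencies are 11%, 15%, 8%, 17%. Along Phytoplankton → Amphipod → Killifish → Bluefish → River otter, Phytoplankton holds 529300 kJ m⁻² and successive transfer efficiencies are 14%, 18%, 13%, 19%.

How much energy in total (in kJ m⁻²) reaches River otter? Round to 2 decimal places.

1961.97 kJ m⁻²

Via Sea lettuce: 7275000 × 0.11 × 0.15 × 0.08 × 0.17 = 1632.51 kJ m⁻²
Via Phytoplankton: 529300 × 0.14 × 0.18 × 0.13 × 0.19 = 329.457492 kJ m⁻²
Total at River otter: 1632.51 + 329.457492 = 1961.967492 kJ m⁻²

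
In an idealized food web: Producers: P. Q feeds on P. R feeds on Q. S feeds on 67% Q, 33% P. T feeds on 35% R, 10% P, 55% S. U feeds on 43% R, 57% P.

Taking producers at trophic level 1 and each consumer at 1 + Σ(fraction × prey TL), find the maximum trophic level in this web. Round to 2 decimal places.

3.62

Q: 1 + 1 = 2
R: 1 + 2 = 3
S: 1 + (0.67×2 + 0.33×1) = 2.67
T: 1 + (0.35×3 + 0.1×1 + 0.55×2.67) = 3.6185
U: 1 + (0.43×3 + 0.57×1) = 2.86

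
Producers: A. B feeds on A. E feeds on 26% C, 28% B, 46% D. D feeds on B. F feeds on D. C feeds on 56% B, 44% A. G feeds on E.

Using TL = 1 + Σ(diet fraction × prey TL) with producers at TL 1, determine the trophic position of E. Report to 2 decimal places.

B: 1 + 1 = 2
C: 1 + (0.56×2 + 0.44×1) = 2.56
D: 1 + 2 = 3
E: 1 + (0.26×2.56 + 0.28×2 + 0.46×3) = 3.6056
F: 1 + 3 = 4
G: 1 + 3.6056 = 4.6056

3.61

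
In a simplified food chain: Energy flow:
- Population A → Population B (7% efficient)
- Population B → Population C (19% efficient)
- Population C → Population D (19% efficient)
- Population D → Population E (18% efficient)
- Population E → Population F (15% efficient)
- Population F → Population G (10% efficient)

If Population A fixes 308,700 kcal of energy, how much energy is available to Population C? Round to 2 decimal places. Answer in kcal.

Population B: 308700 × 0.07 = 21609 kcal
Population C: 21609 × 0.19 = 4105.71 kcal

4105.71 kcal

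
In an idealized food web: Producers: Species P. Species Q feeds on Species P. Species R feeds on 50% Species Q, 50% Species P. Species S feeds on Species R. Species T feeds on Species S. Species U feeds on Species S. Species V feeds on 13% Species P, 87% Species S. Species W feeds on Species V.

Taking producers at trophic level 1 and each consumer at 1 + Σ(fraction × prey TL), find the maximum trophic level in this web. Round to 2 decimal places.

5.18

Species Q: 1 + 1 = 2
Species R: 1 + (0.5×2 + 0.5×1) = 2.5
Species S: 1 + 2.5 = 3.5
Species T: 1 + 3.5 = 4.5
Species U: 1 + 3.5 = 4.5
Species V: 1 + (0.13×1 + 0.87×3.5) = 4.175
Species W: 1 + 4.175 = 5.175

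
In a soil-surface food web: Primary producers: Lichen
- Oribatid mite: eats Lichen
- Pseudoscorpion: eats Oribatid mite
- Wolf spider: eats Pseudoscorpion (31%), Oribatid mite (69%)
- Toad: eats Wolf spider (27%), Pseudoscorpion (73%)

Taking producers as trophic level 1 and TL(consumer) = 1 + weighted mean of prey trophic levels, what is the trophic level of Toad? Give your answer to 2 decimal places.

4.08

Oribatid mite: 1 + 1 = 2
Pseudoscorpion: 1 + 2 = 3
Wolf spider: 1 + (0.31×3 + 0.69×2) = 3.31
Toad: 1 + (0.27×3.31 + 0.73×3) = 4.0837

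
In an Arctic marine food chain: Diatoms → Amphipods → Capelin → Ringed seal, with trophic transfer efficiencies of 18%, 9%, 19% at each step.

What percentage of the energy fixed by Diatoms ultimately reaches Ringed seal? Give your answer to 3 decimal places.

0.308%

Product of link efficiencies: 0.18 × 0.09 × 0.19 = 0.003078
As a percentage: 0.003078 × 100 = 0.308%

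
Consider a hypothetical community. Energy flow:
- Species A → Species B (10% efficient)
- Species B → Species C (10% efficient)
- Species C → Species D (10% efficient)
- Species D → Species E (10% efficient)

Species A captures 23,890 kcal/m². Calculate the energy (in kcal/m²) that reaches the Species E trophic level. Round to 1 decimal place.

Species B: 23890 × 0.1 = 2389 kcal/m²
Species C: 2389 × 0.1 = 238.9 kcal/m²
Species D: 238.9 × 0.1 = 23.89 kcal/m²
Species E: 23.89 × 0.1 = 2.389 kcal/m²

2.4 kcal/m²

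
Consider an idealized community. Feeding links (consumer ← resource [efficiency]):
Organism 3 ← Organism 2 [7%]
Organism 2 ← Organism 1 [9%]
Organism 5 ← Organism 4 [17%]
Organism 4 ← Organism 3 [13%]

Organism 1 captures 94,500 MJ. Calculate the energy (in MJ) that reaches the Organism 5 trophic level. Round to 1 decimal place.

13.2 MJ

Organism 2: 94500 × 0.09 = 8505 MJ
Organism 3: 8505 × 0.07 = 595.35 MJ
Organism 4: 595.35 × 0.13 = 77.3955 MJ
Organism 5: 77.3955 × 0.17 = 13.157235 MJ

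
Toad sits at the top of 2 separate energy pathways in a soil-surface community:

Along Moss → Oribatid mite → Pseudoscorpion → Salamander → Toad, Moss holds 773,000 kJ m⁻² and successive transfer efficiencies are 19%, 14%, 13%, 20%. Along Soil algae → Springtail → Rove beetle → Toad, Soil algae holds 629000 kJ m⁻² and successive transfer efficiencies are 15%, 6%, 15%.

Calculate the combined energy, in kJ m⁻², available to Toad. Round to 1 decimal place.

Via Moss: 773000 × 0.19 × 0.14 × 0.13 × 0.2 = 534.6068 kJ m⁻²
Via Soil algae: 629000 × 0.15 × 0.06 × 0.15 = 849.15 kJ m⁻²
Total at Toad: 534.6068 + 849.15 = 1383.7568 kJ m⁻²

1383.8 kJ m⁻²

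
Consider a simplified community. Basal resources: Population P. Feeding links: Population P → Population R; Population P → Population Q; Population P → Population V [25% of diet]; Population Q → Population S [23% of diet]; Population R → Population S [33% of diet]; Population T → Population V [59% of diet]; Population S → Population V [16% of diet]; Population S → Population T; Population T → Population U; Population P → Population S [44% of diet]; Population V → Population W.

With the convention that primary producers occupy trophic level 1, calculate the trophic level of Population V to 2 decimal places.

3.76

Population Q: 1 + 1 = 2
Population R: 1 + 1 = 2
Population S: 1 + (0.44×1 + 0.23×2 + 0.33×2) = 2.56
Population T: 1 + 2.56 = 3.56
Population U: 1 + 3.56 = 4.56
Population V: 1 + (0.59×3.56 + 0.16×2.56 + 0.25×1) = 3.76
Population W: 1 + 3.76 = 4.76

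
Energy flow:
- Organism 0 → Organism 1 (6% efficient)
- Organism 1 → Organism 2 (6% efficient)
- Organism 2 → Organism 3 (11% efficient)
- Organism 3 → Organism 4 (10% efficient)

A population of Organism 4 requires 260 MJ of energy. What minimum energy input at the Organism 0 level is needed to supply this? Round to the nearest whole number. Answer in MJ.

6565657 MJ

Cumulative transfer efficiency: 0.06 × 0.06 × 0.11 × 0.1 = 0.0000396
Organism 0 energy = 260 / 0.0000396 = 6565657 MJ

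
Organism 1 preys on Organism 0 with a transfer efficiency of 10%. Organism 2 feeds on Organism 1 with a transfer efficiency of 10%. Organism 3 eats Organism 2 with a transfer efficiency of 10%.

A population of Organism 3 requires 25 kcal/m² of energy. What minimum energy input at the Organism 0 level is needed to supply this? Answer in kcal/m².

25000 kcal/m²

Cumulative transfer efficiency: 0.1 × 0.1 × 0.1 = 0.001
Organism 0 energy = 25 / 0.001 = 25000 kcal/m²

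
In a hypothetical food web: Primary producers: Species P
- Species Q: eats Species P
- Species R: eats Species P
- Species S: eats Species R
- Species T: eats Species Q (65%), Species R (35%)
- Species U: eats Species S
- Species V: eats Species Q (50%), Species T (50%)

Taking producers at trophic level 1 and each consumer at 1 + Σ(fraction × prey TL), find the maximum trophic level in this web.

Species Q: 1 + 1 = 2
Species R: 1 + 1 = 2
Species S: 1 + 2 = 3
Species T: 1 + (0.65×2 + 0.35×2) = 3
Species U: 1 + 3 = 4
Species V: 1 + (0.5×2 + 0.5×3) = 3.5

4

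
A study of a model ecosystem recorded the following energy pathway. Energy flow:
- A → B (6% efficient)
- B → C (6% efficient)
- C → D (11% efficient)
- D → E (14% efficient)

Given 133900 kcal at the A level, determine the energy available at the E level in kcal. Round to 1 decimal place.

B: 133900 × 0.06 = 8034 kcal
C: 8034 × 0.06 = 482.04 kcal
D: 482.04 × 0.11 = 53.0244 kcal
E: 53.0244 × 0.14 = 7.423416 kcal

7.4 kcal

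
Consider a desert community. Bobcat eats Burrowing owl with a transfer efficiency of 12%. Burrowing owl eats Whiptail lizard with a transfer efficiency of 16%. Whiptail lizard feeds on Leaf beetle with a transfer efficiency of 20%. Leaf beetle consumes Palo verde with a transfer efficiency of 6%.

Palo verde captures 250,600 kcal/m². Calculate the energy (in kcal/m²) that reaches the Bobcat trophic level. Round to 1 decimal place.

Leaf beetle: 250600 × 0.06 = 15036 kcal/m²
Whiptail lizard: 15036 × 0.2 = 3007.2 kcal/m²
Burrowing owl: 3007.2 × 0.16 = 481.152 kcal/m²
Bobcat: 481.152 × 0.12 = 57.73824 kcal/m²

57.7 kcal/m²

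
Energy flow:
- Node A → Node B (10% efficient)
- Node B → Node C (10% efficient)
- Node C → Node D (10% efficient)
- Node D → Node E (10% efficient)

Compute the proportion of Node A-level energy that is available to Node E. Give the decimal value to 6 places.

Product of link efficiencies: 0.1 × 0.1 × 0.1 × 0.1 = 0.0001

0.000100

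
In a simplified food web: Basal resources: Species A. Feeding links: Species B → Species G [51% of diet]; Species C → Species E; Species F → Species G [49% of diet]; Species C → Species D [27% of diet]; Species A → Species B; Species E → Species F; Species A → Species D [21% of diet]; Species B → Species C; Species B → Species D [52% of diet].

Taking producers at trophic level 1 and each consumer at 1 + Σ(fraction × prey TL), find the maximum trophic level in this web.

5

Species B: 1 + 1 = 2
Species C: 1 + 2 = 3
Species D: 1 + (0.52×2 + 0.21×1 + 0.27×3) = 3.06
Species E: 1 + 3 = 4
Species F: 1 + 4 = 5
Species G: 1 + (0.49×5 + 0.51×2) = 4.47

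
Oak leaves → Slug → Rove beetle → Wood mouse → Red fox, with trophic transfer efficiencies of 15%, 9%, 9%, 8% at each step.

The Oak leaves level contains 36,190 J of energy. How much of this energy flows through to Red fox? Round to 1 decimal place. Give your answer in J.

3.5 J

Slug: 36190 × 0.15 = 5428.5 J
Rove beetle: 5428.5 × 0.09 = 488.565 J
Wood mouse: 488.565 × 0.09 = 43.97085 J
Red fox: 43.97085 × 0.08 = 3.517668 J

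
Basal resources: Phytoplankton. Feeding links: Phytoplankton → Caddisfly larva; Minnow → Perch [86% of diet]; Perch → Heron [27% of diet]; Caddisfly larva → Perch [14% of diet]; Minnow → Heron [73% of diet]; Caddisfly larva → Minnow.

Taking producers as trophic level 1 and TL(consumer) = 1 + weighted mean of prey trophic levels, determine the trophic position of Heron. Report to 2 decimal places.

4.23

Caddisfly larva: 1 + 1 = 2
Minnow: 1 + 2 = 3
Perch: 1 + (0.14×2 + 0.86×3) = 3.86
Heron: 1 + (0.73×3 + 0.27×3.86) = 4.2322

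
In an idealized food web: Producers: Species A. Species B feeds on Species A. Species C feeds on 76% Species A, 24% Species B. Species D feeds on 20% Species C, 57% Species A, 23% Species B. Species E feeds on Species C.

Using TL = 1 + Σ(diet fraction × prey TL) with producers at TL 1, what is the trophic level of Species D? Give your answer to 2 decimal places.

2.48

Species B: 1 + 1 = 2
Species C: 1 + (0.76×1 + 0.24×2) = 2.24
Species D: 1 + (0.2×2.24 + 0.57×1 + 0.23×2) = 2.478
Species E: 1 + 2.24 = 3.24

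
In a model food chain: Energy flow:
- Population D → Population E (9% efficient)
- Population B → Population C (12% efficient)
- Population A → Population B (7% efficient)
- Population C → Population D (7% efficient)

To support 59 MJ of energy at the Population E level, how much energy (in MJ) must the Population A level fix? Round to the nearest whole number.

1114890 MJ

Cumulative transfer efficiency: 0.07 × 0.12 × 0.07 × 0.09 = 0.00005292
Population A energy = 59 / 0.00005292 = 1114890 MJ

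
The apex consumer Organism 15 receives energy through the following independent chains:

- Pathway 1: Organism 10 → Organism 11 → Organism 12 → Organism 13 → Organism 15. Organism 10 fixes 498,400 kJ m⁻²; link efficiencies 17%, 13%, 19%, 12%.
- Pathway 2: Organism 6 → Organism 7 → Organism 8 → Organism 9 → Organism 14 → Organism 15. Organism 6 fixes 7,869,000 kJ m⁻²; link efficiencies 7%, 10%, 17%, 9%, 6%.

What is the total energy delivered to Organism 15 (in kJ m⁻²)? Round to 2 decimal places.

Pathway 1: 498400 × 0.17 × 0.13 × 0.19 × 0.12 = 251.133792 kJ m⁻²
Pathway 2: 7869000 × 0.07 × 0.1 × 0.17 × 0.09 × 0.06 = 50.566194 kJ m⁻²
Total at Organism 15: 251.133792 + 50.566194 = 301.699986 kJ m⁻²

301.70 kJ m⁻²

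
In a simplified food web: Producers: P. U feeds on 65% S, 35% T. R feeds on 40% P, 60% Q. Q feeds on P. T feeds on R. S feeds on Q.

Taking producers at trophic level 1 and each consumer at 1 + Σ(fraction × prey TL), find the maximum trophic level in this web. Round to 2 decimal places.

Q: 1 + 1 = 2
R: 1 + (0.4×1 + 0.6×2) = 2.6
S: 1 + 2 = 3
T: 1 + 2.6 = 3.6
U: 1 + (0.65×3 + 0.35×3.6) = 4.21

4.21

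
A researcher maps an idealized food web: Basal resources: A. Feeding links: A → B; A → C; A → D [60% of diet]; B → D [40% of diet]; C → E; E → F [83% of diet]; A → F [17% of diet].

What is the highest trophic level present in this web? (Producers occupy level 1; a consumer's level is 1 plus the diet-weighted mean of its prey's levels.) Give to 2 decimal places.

B: 1 + 1 = 2
C: 1 + 1 = 2
D: 1 + (0.6×1 + 0.4×2) = 2.4
E: 1 + 2 = 3
F: 1 + (0.83×3 + 0.17×1) = 3.66

3.66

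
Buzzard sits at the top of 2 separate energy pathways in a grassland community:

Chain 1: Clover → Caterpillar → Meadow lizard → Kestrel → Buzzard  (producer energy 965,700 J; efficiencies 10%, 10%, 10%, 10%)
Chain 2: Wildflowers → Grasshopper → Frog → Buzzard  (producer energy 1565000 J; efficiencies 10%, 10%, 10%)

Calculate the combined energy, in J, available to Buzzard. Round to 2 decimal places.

1661.57 J

Chain 1: 965700 × 0.1 × 0.1 × 0.1 × 0.1 = 96.57 J
Chain 2: 1565000 × 0.1 × 0.1 × 0.1 = 1565 J
Total at Buzzard: 96.57 + 1565 = 1661.57 J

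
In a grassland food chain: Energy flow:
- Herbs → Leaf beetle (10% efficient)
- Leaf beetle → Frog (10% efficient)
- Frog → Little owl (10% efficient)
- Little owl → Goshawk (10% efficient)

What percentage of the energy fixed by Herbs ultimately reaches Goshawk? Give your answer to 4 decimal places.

Product of link efficiencies: 0.1 × 0.1 × 0.1 × 0.1 = 0.0001
As a percentage: 0.0001 × 100 = 0.0100%

0.0100%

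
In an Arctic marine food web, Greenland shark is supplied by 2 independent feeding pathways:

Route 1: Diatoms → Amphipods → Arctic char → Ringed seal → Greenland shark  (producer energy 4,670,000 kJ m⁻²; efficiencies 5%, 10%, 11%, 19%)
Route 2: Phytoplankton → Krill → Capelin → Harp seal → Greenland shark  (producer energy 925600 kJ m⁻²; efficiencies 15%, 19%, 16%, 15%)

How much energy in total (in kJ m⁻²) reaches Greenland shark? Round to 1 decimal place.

1121.1 kJ m⁻²

Route 1: 4670000 × 0.05 × 0.1 × 0.11 × 0.19 = 488.015 kJ m⁻²
Route 2: 925600 × 0.15 × 0.19 × 0.16 × 0.15 = 633.1104 kJ m⁻²
Total at Greenland shark: 488.015 + 633.1104 = 1121.1254 kJ m⁻²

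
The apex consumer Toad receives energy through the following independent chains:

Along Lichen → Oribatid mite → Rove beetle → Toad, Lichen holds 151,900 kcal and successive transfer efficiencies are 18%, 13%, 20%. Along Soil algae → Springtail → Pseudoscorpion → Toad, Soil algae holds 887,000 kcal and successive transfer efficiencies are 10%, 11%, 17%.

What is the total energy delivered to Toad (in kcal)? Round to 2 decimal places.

Via Lichen: 151900 × 0.18 × 0.13 × 0.2 = 710.892 kcal
Via Soil algae: 887000 × 0.1 × 0.11 × 0.17 = 1658.69 kcal
Total at Toad: 710.892 + 1658.69 = 2369.582 kcal

2369.58 kcal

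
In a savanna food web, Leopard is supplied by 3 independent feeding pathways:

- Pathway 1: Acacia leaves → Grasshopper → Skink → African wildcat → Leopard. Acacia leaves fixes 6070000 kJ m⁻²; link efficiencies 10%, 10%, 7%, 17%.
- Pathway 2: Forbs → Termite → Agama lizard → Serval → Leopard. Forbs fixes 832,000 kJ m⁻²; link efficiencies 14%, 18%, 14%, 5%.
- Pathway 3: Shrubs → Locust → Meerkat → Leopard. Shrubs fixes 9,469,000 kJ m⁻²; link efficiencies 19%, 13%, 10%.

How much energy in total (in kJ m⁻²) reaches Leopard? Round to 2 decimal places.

24257.52 kJ m⁻²

Pathway 1: 6070000 × 0.1 × 0.1 × 0.07 × 0.17 = 722.33 kJ m⁻²
Pathway 2: 832000 × 0.14 × 0.18 × 0.14 × 0.05 = 146.7648 kJ m⁻²
Pathway 3: 9469000 × 0.19 × 0.13 × 0.1 = 23388.43 kJ m⁻²
Total at Leopard: 722.33 + 146.7648 + 23388.43 = 24257.5248 kJ m⁻²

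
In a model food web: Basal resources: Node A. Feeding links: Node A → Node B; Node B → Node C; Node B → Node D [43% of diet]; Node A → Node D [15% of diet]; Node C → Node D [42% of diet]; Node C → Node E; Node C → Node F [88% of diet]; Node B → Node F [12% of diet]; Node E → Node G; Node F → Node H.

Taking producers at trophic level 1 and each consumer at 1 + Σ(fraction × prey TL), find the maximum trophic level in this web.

Node B: 1 + 1 = 2
Node C: 1 + 2 = 3
Node D: 1 + (0.43×2 + 0.15×1 + 0.42×3) = 3.27
Node E: 1 + 3 = 4
Node F: 1 + (0.88×3 + 0.12×2) = 3.88
Node G: 1 + 4 = 5
Node H: 1 + 3.88 = 4.88

5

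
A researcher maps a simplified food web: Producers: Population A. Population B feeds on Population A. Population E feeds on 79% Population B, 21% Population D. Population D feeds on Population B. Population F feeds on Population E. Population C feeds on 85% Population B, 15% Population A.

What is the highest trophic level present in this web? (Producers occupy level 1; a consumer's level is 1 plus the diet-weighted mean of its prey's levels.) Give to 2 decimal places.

Population B: 1 + 1 = 2
Population C: 1 + (0.85×2 + 0.15×1) = 2.85
Population D: 1 + 2 = 3
Population E: 1 + (0.79×2 + 0.21×3) = 3.21
Population F: 1 + 3.21 = 4.21

4.21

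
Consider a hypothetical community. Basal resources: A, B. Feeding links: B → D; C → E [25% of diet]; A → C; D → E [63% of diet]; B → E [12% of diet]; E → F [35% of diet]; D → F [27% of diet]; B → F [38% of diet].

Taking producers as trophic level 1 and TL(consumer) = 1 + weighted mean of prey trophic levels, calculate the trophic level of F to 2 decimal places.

2.93

C: 1 + 1 = 2
D: 1 + 1 = 2
E: 1 + (0.25×2 + 0.63×2 + 0.12×1) = 2.88
F: 1 + (0.38×1 + 0.27×2 + 0.35×2.88) = 2.928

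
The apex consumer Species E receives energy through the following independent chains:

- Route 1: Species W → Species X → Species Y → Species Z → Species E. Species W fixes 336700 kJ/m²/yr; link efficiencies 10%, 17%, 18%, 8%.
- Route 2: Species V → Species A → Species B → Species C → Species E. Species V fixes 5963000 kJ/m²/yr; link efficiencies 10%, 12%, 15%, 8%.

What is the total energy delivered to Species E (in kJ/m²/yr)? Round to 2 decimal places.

941.10 kJ/m²/yr

Route 1: 336700 × 0.1 × 0.17 × 0.18 × 0.08 = 82.42416 kJ/m²/yr
Route 2: 5963000 × 0.1 × 0.12 × 0.15 × 0.08 = 858.672 kJ/m²/yr
Total at Species E: 82.42416 + 858.672 = 941.09616 kJ/m²/yr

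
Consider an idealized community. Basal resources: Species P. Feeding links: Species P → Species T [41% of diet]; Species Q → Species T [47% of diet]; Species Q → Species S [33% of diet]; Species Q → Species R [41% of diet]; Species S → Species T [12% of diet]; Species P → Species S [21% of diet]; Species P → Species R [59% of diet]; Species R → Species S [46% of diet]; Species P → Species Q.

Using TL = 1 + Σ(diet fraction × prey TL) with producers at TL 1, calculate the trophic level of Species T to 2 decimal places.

Species Q: 1 + 1 = 2
Species R: 1 + (0.41×2 + 0.59×1) = 2.41
Species S: 1 + (0.33×2 + 0.21×1 + 0.46×2.41) = 2.9786
Species T: 1 + (0.47×2 + 0.12×2.9786 + 0.41×1) = 2.707432

2.71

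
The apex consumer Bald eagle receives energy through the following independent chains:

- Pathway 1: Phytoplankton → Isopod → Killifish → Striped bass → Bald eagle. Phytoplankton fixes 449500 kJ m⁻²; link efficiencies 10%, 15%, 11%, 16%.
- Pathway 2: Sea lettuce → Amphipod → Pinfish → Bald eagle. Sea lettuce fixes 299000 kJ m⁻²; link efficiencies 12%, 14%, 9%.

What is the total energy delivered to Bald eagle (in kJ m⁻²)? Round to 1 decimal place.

570.8 kJ m⁻²

Pathway 1: 449500 × 0.1 × 0.15 × 0.11 × 0.16 = 118.668 kJ m⁻²
Pathway 2: 299000 × 0.12 × 0.14 × 0.09 = 452.088 kJ m⁻²
Total at Bald eagle: 118.668 + 452.088 = 570.756 kJ m⁻²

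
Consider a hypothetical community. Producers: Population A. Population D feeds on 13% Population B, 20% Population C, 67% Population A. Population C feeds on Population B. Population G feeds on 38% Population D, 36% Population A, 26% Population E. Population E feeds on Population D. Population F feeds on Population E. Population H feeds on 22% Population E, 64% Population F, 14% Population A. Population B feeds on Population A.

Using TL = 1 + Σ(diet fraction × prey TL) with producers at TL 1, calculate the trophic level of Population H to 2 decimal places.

4.82

Population B: 1 + 1 = 2
Population C: 1 + 2 = 3
Population D: 1 + (0.13×2 + 0.2×3 + 0.67×1) = 2.53
Population E: 1 + 2.53 = 3.53
Population F: 1 + 3.53 = 4.53
Population G: 1 + (0.38×2.53 + 0.36×1 + 0.26×3.53) = 3.2392
Population H: 1 + (0.22×3.53 + 0.64×4.53 + 0.14×1) = 4.8158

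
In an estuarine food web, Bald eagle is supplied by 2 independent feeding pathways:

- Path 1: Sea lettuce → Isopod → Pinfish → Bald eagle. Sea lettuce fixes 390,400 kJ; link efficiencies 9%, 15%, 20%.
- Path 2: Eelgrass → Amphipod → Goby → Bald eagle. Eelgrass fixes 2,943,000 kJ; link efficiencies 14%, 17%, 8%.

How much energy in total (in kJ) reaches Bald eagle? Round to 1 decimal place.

Path 1: 390400 × 0.09 × 0.15 × 0.2 = 1054.08 kJ
Path 2: 2943000 × 0.14 × 0.17 × 0.08 = 5603.472 kJ
Total at Bald eagle: 1054.08 + 5603.472 = 6657.552 kJ

6657.6 kJ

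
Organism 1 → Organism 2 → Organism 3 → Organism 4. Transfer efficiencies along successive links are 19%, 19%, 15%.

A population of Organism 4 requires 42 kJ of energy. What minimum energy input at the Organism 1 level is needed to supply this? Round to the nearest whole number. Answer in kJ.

7756 kJ

Cumulative transfer efficiency: 0.19 × 0.19 × 0.15 = 0.005415
Organism 1 energy = 42 / 0.005415 = 7756 kJ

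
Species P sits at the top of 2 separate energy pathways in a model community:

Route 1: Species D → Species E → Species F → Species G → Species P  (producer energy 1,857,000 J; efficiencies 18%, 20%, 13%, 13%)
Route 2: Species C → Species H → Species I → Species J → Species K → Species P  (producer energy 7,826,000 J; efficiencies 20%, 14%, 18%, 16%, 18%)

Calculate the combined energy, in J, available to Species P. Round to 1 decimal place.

2265.8 J

Route 1: 1857000 × 0.18 × 0.2 × 0.13 × 0.13 = 1129.7988 J
Route 2: 7826000 × 0.2 × 0.14 × 0.18 × 0.16 × 0.18 = 1135.959552 J
Total at Species P: 1129.7988 + 1135.959552 = 2265.758352 J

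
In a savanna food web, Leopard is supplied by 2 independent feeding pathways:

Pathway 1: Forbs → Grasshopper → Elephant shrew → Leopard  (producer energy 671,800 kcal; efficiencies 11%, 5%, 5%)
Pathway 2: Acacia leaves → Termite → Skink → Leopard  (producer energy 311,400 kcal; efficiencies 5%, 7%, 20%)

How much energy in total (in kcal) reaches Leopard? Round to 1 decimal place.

402.7 kcal

Pathway 1: 671800 × 0.11 × 0.05 × 0.05 = 184.745 kcal
Pathway 2: 311400 × 0.05 × 0.07 × 0.2 = 217.98 kcal
Total at Leopard: 184.745 + 217.98 = 402.725 kcal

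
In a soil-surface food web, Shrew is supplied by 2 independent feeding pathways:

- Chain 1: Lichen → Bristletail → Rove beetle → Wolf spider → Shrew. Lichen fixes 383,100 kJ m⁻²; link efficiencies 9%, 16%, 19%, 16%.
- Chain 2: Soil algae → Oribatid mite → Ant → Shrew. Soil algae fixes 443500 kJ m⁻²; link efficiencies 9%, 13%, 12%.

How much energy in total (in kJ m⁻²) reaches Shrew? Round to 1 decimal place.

Chain 1: 383100 × 0.09 × 0.16 × 0.19 × 0.16 = 167.705856 kJ m⁻²
Chain 2: 443500 × 0.09 × 0.13 × 0.12 = 622.674 kJ m⁻²
Total at Shrew: 167.705856 + 622.674 = 790.379856 kJ m⁻²

790.4 kJ m⁻²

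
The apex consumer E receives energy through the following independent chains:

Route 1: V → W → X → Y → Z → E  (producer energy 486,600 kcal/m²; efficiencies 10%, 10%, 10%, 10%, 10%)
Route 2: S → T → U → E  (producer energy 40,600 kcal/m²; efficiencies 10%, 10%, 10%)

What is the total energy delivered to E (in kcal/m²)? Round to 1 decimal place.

45.5 kcal/m²

Route 1: 486600 × 0.1 × 0.1 × 0.1 × 0.1 × 0.1 = 4.866 kcal/m²
Route 2: 40600 × 0.1 × 0.1 × 0.1 = 40.6 kcal/m²
Total at E: 4.866 + 40.6 = 45.466 kcal/m²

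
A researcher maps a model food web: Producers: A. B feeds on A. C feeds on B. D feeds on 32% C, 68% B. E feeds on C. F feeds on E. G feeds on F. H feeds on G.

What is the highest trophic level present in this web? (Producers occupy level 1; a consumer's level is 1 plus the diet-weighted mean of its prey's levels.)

7

B: 1 + 1 = 2
C: 1 + 2 = 3
D: 1 + (0.32×3 + 0.68×2) = 3.32
E: 1 + 3 = 4
F: 1 + 4 = 5
G: 1 + 5 = 6
H: 1 + 6 = 7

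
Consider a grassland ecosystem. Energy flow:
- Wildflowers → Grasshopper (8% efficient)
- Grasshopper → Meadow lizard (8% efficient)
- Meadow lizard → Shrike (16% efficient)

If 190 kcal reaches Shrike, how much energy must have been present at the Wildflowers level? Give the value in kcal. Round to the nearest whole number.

Cumulative transfer efficiency: 0.08 × 0.08 × 0.16 = 0.001024
Wildflowers energy = 190 / 0.001024 = 185547 kcal

185547 kcal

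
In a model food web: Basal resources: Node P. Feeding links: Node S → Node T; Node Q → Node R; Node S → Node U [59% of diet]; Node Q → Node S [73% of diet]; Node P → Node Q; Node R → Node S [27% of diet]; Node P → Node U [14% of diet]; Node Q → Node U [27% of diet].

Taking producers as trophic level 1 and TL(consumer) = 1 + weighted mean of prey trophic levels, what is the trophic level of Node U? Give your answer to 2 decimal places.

3.61

Node Q: 1 + 1 = 2
Node R: 1 + 2 = 3
Node S: 1 + (0.73×2 + 0.27×3) = 3.27
Node T: 1 + 3.27 = 4.27
Node U: 1 + (0.59×3.27 + 0.27×2 + 0.14×1) = 3.6093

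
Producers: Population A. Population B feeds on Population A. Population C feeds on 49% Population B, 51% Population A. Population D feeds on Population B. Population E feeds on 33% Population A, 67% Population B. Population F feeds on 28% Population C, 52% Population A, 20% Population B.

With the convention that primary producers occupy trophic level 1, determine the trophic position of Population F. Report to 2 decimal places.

2.62

Population B: 1 + 1 = 2
Population C: 1 + (0.49×2 + 0.51×1) = 2.49
Population D: 1 + 2 = 3
Population E: 1 + (0.33×1 + 0.67×2) = 2.67
Population F: 1 + (0.28×2.49 + 0.52×1 + 0.2×2) = 2.6172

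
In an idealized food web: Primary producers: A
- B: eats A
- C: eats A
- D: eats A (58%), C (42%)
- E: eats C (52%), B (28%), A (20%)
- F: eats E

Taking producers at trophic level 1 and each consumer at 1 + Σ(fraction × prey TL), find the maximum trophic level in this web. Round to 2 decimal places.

B: 1 + 1 = 2
C: 1 + 1 = 2
D: 1 + (0.58×1 + 0.42×2) = 2.42
E: 1 + (0.52×2 + 0.28×2 + 0.2×1) = 2.8
F: 1 + 2.8 = 3.8

3.80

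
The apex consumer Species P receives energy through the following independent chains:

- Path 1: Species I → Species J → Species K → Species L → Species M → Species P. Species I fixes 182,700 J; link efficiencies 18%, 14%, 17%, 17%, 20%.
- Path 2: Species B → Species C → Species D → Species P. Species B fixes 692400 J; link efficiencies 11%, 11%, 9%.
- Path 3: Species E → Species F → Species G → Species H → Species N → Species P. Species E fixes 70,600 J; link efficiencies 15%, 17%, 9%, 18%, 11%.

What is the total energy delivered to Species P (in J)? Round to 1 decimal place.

Path 1: 182700 × 0.18 × 0.14 × 0.17 × 0.17 × 0.2 = 26.6113512 J
Path 2: 692400 × 0.11 × 0.11 × 0.09 = 754.0236 J
Path 3: 70600 × 0.15 × 0.17 × 0.09 × 0.18 × 0.11 = 3.2081346 J
Total at Species P: 26.6113512 + 754.0236 + 3.2081346 = 783.8430858 J

783.8 J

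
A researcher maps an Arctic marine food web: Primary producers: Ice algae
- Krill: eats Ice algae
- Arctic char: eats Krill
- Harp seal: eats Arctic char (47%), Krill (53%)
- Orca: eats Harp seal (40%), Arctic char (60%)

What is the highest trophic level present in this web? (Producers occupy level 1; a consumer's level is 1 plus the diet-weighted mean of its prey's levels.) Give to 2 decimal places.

Krill: 1 + 1 = 2
Arctic char: 1 + 2 = 3
Harp seal: 1 + (0.47×3 + 0.53×2) = 3.47
Orca: 1 + (0.4×3.47 + 0.6×3) = 4.188

4.19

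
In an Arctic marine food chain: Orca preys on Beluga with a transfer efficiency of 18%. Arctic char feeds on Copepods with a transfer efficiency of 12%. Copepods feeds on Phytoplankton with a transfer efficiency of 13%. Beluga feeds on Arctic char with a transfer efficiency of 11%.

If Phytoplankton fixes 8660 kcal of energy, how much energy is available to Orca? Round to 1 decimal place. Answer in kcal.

Copepods: 8660 × 0.13 = 1125.8 kcal
Arctic char: 1125.8 × 0.12 = 135.096 kcal
Beluga: 135.096 × 0.11 = 14.86056 kcal
Orca: 14.86056 × 0.18 = 2.6749008 kcal

2.7 kcal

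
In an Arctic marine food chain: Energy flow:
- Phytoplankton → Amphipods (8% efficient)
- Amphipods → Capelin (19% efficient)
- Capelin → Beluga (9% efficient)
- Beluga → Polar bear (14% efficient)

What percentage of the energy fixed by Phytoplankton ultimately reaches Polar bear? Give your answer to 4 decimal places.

0.0192%

Product of link efficiencies: 0.08 × 0.19 × 0.09 × 0.14 = 0.00019152
As a percentage: 0.00019152 × 100 = 0.0192%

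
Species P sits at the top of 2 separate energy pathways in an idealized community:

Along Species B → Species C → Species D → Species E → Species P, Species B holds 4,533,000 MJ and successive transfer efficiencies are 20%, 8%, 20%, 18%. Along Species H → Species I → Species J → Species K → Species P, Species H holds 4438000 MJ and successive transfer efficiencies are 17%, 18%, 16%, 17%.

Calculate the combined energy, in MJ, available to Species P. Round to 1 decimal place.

6304.8 MJ

Via Species B: 4533000 × 0.2 × 0.08 × 0.2 × 0.18 = 2611.008 MJ
Via Species H: 4438000 × 0.17 × 0.18 × 0.16 × 0.17 = 3693.83616 MJ
Total at Species P: 2611.008 + 3693.83616 = 6304.84416 MJ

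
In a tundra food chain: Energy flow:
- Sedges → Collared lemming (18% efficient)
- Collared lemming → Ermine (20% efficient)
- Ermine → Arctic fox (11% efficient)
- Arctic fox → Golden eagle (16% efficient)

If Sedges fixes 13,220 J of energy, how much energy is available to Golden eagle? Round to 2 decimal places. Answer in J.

8.38 J

Collared lemming: 13220 × 0.18 = 2379.6 J
Ermine: 2379.6 × 0.2 = 475.92 J
Arctic fox: 475.92 × 0.11 = 52.3512 J
Golden eagle: 52.3512 × 0.16 = 8.376192 J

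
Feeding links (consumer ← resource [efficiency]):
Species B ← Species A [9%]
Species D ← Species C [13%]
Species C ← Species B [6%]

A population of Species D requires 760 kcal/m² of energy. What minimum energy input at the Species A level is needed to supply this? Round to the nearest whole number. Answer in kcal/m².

1082621 kcal/m²

Cumulative transfer efficiency: 0.09 × 0.06 × 0.13 = 0.000702
Species A energy = 760 / 0.000702 = 1082621 kcal/m²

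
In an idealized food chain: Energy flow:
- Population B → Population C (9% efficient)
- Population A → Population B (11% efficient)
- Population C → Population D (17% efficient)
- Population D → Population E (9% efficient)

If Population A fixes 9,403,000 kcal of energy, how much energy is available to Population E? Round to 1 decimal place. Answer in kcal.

Population B: 9403000 × 0.11 = 1034330 kcal
Population C: 1034330 × 0.09 = 93089.7 kcal
Population D: 93089.7 × 0.17 = 15825.249 kcal
Population E: 15825.249 × 0.09 = 1424.27241 kcal

1424.3 kcal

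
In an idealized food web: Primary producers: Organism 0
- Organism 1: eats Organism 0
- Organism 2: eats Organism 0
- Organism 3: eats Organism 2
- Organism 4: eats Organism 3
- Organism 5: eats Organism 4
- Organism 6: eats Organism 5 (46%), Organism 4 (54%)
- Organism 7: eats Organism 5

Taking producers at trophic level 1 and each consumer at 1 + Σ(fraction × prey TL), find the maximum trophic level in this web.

6

Organism 1: 1 + 1 = 2
Organism 2: 1 + 1 = 2
Organism 3: 1 + 2 = 3
Organism 4: 1 + 3 = 4
Organism 5: 1 + 4 = 5
Organism 6: 1 + (0.46×5 + 0.54×4) = 5.46
Organism 7: 1 + 5 = 6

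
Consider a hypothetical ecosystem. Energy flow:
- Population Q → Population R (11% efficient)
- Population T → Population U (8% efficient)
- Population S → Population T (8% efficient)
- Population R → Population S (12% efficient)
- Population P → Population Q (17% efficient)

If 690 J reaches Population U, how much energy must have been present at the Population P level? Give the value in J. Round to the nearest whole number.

Cumulative transfer efficiency: 0.17 × 0.11 × 0.12 × 0.08 × 0.08 = 0.0000143616
Population P energy = 690 / 0.0000143616 = 48044786 J

48044786 J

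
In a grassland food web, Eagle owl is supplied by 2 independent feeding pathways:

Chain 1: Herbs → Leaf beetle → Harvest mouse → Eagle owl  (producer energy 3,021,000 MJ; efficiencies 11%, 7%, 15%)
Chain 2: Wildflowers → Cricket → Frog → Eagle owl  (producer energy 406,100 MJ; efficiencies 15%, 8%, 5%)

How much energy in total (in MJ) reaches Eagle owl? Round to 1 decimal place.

3732.9 MJ

Chain 1: 3021000 × 0.11 × 0.07 × 0.15 = 3489.255 MJ
Chain 2: 406100 × 0.15 × 0.08 × 0.05 = 243.66 MJ
Total at Eagle owl: 3489.255 + 243.66 = 3732.915 MJ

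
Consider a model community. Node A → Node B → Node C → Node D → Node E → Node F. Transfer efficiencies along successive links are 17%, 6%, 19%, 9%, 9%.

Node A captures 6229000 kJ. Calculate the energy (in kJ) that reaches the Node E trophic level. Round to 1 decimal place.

Node B: 6229000 × 0.17 = 1058930 kJ
Node C: 1058930 × 0.06 = 63535.8 kJ
Node D: 63535.8 × 0.19 = 12071.802 kJ
Node E: 12071.802 × 0.09 = 1086.46218 kJ

1086.5 kJ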